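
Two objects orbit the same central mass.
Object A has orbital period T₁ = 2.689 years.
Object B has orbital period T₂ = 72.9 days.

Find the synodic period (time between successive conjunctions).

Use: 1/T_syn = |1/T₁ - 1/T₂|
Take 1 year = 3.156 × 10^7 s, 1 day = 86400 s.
T₁ = 2.689 years = 8.48648 × 10^7 s
T₂ = 72.9 days = 6.29856 × 10^6 s
1/T₁ = 1.17834 × 10^-8 s⁻¹
1/T₂ = 1.58766 × 10^-7 s⁻¹
|1/T₁ − 1/T₂| = 1.46983 × 10^-7 s⁻¹
T_syn = 1 / |1/T₁ − 1/T₂| = 6.80351 × 10^6 s ≈ 78.74 days

Final answer: T_syn = 78.74 days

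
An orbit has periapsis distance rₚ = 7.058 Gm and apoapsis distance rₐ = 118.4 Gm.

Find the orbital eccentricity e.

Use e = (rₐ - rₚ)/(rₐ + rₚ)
rₚ = 7.058 Gm = 7.058 × 10^9 m
rₐ = 118.4 Gm = 1.184 × 10^11 m
rₐ − rₚ = 1.11342 × 10^11 m
rₐ + rₚ = 1.25458 × 10^11 m
e = (rₐ − rₚ)/(rₐ + rₚ) = 0.887484

Final answer: e = 0.8875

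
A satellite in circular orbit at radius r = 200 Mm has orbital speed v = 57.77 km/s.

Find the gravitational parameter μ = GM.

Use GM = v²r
r = 200 Mm = 2 × 10^8 m
v = 57.77 km/s = 57770 m/s
v² = 3.33737 × 10^9 m²/s²
GM = v²r = 3.33737 × 10^9 × 2 × 10^8 = 6.67475 × 10^17 m³/s²
GM ≈ 6.675 × 10^17 m³/s²

Final answer: GM = 6.675 × 10^17 m³/s²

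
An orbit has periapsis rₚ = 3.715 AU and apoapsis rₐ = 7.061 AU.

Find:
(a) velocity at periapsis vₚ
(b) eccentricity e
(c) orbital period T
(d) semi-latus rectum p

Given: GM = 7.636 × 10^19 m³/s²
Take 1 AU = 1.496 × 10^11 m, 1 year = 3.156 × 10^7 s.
rₚ = 3.715 AU = 5.55764 × 10^11 m
rₐ = 7.061 AU = 1.05633 × 10^12 m
GM = 7.636 × 10^19 m³/s²
a = (rₚ + rₐ)/2 = 8.06045 × 10^11 m
e = (rₐ − rₚ)/(rₐ + rₚ) = (5.00562 × 10^11) / (1.61209 × 10^12) = 0.310505
(a) vₚ² = GM (2/rₚ − 1/a) = 7.636 × 10^19 × (3.59865 × 10^-12 − 1.24063 × 10^-12) = 1.80059 × 10^8 m²/s²;  vₚ = 13418.6 m/s ≈ 2.831 AU/year
(b) e = 0.310505 ≈ 0.3105
(c) a³ = 5.23694 × 10^35 m³;  T = 2π √(a³/GM) = 2π × 8.28144 × 10^7 s = 5.20338 × 10^8 s ≈ 16.49 years
(d) 1 − e² = 0.903587;  p = a(1 − e²) = 8.06045 × 10^11 × 0.903587 = 7.28331 × 10^11 m ≈ 4.869 AU

Final answer:
(a) velocity at periapsis vₚ = 2.831 AU/year
(b) eccentricity e = 0.3105
(c) orbital period T = 16.49 years
(d) semi-latus rectum p = 4.869 AU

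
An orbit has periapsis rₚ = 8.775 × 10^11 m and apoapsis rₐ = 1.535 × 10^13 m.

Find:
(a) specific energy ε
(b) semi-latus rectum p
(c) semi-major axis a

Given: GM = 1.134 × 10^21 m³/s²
rₚ = 8.775 × 10^11 m
rₐ = 1.535 × 10^13 m
GM = 1.134 × 10^21 m³/s²
a = (rₚ + rₐ)/2 = 8.11375 × 10^12 m
e = (rₐ − rₚ)/(rₐ + rₚ) = (1.44725 × 10^13) / (1.62275 × 10^13) = 0.89185
(a) 2a = 1.62275 × 10^13 m;  ε = −GM/(2a) = -6.98814 × 10^7 J/kg ≈ -69.88 MJ/kg
(b) 1 − e² = 0.204603;  p = a(1 − e²) = 8.11375 × 10^12 × 0.204603 = 1.6601 × 10^12 m ≈ 1.66 × 10^12 m
(c) a = 8.11375 × 10^12 m ≈ 8.114 × 10^12 m

Final answer:
(a) specific energy ε = -69.88 MJ/kg
(b) semi-latus rectum p = 1.66 × 10^12 m
(c) semi-major axis a = 8.114 × 10^12 m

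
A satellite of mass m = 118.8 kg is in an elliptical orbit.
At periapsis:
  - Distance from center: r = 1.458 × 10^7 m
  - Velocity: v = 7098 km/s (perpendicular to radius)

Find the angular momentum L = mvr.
r = 1.458 × 10^7 m
v = 7098 km/s = 7.098 × 10^6 m/s
vr = 7.098 × 10^6 × 1.458 × 10^7 = 1.03489 × 10^14 m²/s
L = m × vr = 118.8 × 1.03489 × 10^14 = 1.22945 × 10^16 kg·m²/s ≈ 1.229 × 10^16 kg·m²/s

Final answer: L = 1.229 × 10^16 kg·m²/s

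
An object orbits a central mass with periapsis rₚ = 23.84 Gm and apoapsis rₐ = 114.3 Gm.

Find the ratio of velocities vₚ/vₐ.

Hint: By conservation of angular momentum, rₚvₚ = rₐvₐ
rₚ = 23.84 Gm = 2.384 × 10^10 m
rₐ = 114.3 Gm = 1.143 × 10^11 m
rₚvₚ = rₐvₐ  ⇒  vₚ/vₐ = rₐ/rₚ
vₚ/vₐ = (1.143 × 10^11) / (2.384 × 10^10) = 4.79446

Final answer: vₚ/vₐ = 4.794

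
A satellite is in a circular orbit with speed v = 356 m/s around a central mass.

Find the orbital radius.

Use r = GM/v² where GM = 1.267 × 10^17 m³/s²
v = 356 m/s
GM = 1.267 × 10^17 m³/s²
v² = 126736 m²/s²
r = GM/v² = (1.267 × 10^17) / 126736 = 9.99716 × 10^11 m ≈ 999.7 Gm

Final answer: 999.7 Gm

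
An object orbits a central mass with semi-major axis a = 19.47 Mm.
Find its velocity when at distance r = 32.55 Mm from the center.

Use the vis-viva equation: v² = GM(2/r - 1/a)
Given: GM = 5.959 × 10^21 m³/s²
a = 19.47 Mm = 1.947 × 10^7 m
r = 32.55 Mm = 3.255 × 10^7 m
GM = 5.959 × 10^21 m³/s²
2/r − 1/a = 6.14439 × 10^-8 − 5.13611 × 10^-8 = 1.00829 × 10^-8 m⁻¹
v² = GM (2/r − 1/a) = 6.00838 × 10^13 m²/s²
v = 7.75137 × 10^6 m/s ≈ 7751 km/s

Final answer: 7751 km/s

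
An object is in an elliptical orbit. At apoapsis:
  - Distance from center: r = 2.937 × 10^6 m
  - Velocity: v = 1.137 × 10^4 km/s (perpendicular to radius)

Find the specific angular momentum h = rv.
r = 2.937 × 10^6 m
v = 1.137 × 10^4 km/s = 1.137 × 10^7 m/s
h = rv = 2.937 × 10^6 × 1.137 × 10^7 = 3.33937 × 10^13 m²/s ≈ 3.339 × 10^13 m²/s

Final answer: h = 3.339 × 10^13 m²/s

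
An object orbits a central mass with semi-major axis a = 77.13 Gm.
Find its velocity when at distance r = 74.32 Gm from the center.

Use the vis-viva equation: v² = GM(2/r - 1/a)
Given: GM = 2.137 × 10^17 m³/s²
a = 77.13 Gm = 7.713 × 10^10 m
r = 74.32 Gm = 7.432 × 10^10 m
GM = 2.137 × 10^17 m³/s²
2/r − 1/a = 2.69107 × 10^-11 − 1.29651 × 10^-11 = 1.39455 × 10^-11 m⁻¹
v² = GM (2/r − 1/a) = 2.98016 × 10^6 m²/s²
v = 1726.31 m/s ≈ 1.726 km/s

Final answer: 1.726 km/s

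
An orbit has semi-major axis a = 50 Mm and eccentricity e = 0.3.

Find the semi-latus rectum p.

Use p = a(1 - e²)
a = 50 Mm = 5 × 10^7 m
e = 0.3,  e² = 0.09,  1 − e² = 0.91
p = a(1 − e²) = 5 × 10^7 m × 0.91 = 4.55 × 10^7 m ≈ 45.5 Mm

Final answer: p = 45.5 Mm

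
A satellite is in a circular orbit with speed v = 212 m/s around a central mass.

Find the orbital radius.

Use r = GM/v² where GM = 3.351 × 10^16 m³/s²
v = 212 m/s
GM = 3.351 × 10^16 m³/s²
v² = 44944 m²/s²
r = GM/v² = (3.351 × 10^16) / 44944 = 7.45595 × 10^11 m ≈ 7.456 × 10^11 m

Final answer: 7.456 × 10^11 m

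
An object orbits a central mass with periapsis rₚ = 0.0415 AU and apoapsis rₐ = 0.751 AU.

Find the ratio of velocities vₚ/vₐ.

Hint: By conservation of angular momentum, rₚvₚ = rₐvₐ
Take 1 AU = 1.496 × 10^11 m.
rₚ = 0.0415 AU = 6.2084 × 10^9 m
rₐ = 0.751 AU = 1.1235 × 10^11 m
rₚvₚ = rₐvₐ  ⇒  vₚ/vₐ = rₐ/rₚ
vₚ/vₐ = (1.1235 × 10^11) / (6.2084 × 10^9) = 18.0964

Final answer: vₚ/vₐ = 18.1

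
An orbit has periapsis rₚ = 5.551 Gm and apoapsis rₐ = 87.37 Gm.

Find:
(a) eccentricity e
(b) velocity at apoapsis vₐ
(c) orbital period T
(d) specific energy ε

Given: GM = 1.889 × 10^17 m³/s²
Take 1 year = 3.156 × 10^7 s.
rₚ = 5.551 Gm = 5.551 × 10^9 m
rₐ = 87.37 Gm = 8.737 × 10^10 m
GM = 1.889 × 10^17 m³/s²
a = (rₚ + rₐ)/2 = 4.64605 × 10^10 m
e = (rₐ − rₚ)/(rₐ + rₚ) = (8.1819 × 10^10) / (9.2921 × 10^10) = 0.880522
(a) e = 0.880522 ≈ 0.8805
(b) vₐ² = GM (2/rₐ − 1/a) = 1.889 × 10^17 × (2.28912 × 10^-11 − 2.15237 × 10^-11) = 258319 m²/s²;  vₐ = 508.251 m/s ≈ 508.3 m/s
(c) a³ = 1.00289 × 10^32 m³;  T = 2π √(a³/GM) = 2π × 2.30415 × 10^7 s = 1.44774 × 10^8 s ≈ 4.587 years
(d) 2a = 9.2921 × 10^10 m;  ε = −GM/(2a) = -2.03291 × 10^6 J/kg ≈ -2.033 MJ/kg

Final answer:
(a) eccentricity e = 0.8805
(b) velocity at apoapsis vₐ = 508.3 m/s
(c) orbital period T = 4.587 years
(d) specific energy ε = -2.033 MJ/kg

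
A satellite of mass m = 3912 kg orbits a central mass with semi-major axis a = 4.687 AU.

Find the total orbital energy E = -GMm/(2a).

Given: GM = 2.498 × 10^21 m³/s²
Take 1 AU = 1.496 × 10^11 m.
a = 4.687 AU = 7.01175 × 10^11 m
GM = 2.498 × 10^21 m³/s²
2a = 1.40235 × 10^12 m
GMm = 2.498 × 10^21 × 3912 = 9.77218 × 10^24 m³·kg/s²
E = −GMm/(2a) = -6.96843 × 10^12 J ≈ -6.968 TJ

Final answer: -6.968 TJ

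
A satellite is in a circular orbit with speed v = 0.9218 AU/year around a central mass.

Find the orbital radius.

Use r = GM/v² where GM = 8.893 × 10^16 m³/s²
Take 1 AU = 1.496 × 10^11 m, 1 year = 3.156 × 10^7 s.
v = 0.9218 AU/year = 4369.5 m/s
GM = 8.893 × 10^16 m³/s²
v² = 1.90925 × 10^7 m²/s²
r = GM/v² = (8.893 × 10^16) / (1.90925 × 10^7) = 4.65785 × 10^9 m ≈ 0.03114 AU

Final answer: 0.03114 AU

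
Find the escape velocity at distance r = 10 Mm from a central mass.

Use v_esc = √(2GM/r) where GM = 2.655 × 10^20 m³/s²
r = 10 Mm = 1 × 10^7 m
GM = 2.655 × 10^20 m³/s²
2GM/r = 2 × (2.655 × 10^20) / (1 × 10^7) = 5.31 × 10^13 m²/s²
v_esc = √(2GM/r) = 7.28697 × 10^6 m/s ≈ 7287 km/s

Final answer: 7287 km/s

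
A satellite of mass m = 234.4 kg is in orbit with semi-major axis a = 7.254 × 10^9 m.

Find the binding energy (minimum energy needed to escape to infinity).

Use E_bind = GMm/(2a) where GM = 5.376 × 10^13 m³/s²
a = 7.254 × 10^9 m
GM = 5.376 × 10^13 m³/s²
m = 234.4 kg
GMm = 5.376 × 10^13 × 234.4 = 1.26013 × 10^16 m³·kg/s²
2a = 1.4508 × 10^10 m
E_bind = GMm/(2a) = 868579 J ≈ 868.6 kJ

Final answer: 868.6 kJ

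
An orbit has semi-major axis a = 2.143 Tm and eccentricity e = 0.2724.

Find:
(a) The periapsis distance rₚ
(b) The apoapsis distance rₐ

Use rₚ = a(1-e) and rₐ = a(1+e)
a = 2.143 Tm = 2.143 × 10^12 m
e = 0.2724:  1 − e = 0.7276,  1 + e = 1.2724
(a) rₚ = a(1 − e) = 2.143 × 10^12 m × 0.7276 = 1.55925 × 10^12 m ≈ 1.559 Tm
(b) rₐ = a(1 + e) = 2.143 × 10^12 m × 1.2724 = 2.72675 × 10^12 m ≈ 2.727 Tm

Final answer:
(a) rₚ = 1.559 Tm
(b) rₐ = 2.727 Tm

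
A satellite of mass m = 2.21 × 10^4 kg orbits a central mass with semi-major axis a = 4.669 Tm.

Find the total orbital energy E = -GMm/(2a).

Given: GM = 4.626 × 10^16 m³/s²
a = 4.669 Tm = 4.669 × 10^12 m
GM = 4.626 × 10^16 m³/s²
2a = 9.338 × 10^12 m
GMm = 4.626 × 10^16 × 22100 = 1.02235 × 10^21 m³·kg/s²
E = −GMm/(2a) = -1.09482 × 10^8 J ≈ -109.5 MJ

Final answer: -109.5 MJ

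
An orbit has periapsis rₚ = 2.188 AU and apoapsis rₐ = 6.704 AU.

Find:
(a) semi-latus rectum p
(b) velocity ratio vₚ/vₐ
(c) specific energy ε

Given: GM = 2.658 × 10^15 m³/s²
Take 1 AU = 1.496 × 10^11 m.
rₚ = 2.188 AU = 3.27325 × 10^11 m
rₐ = 6.704 AU = 1.00292 × 10^12 m
GM = 2.658 × 10^15 m³/s²
a = (rₚ + rₐ)/2 = 6.65122 × 10^11 m
e = (rₐ − rₚ)/(rₐ + rₚ) = (6.75594 × 10^11) / (1.33024 × 10^12) = 0.507872
(a) 1 − e² = 0.742066;  p = a(1 − e²) = 6.65122 × 10^11 × 0.742066 = 4.93564 × 10^11 m ≈ 3.299 AU
(b) vₚ/vₐ = rₐ/rₚ (angular momentum) = (1.00292 × 10^12) / (3.27325 × 10^11) = 3.06399 ≈ 3.064
(c) 2a = 1.33024 × 10^12 m;  ε = −GM/(2a) = -1998.13 J/kg ≈ -1.998 kJ/kg

Final answer:
(a) semi-latus rectum p = 3.299 AU
(b) velocity ratio vₚ/vₐ = 3.064
(c) specific energy ε = -1.998 kJ/kg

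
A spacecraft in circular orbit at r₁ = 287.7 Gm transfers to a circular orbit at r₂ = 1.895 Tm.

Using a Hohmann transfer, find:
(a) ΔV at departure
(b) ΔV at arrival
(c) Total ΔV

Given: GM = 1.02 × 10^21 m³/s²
r₁ = 287.7 Gm = 2.877 × 10^11 m
r₂ = 1.895 Tm = 1.895 × 10^12 m
GM = 1.02 × 10^21 m³/s²
Transfer ellipse: a_t = (r₁ + r₂)/2 = 1.09135 × 10^12 m
Circular speed at r₁: v₁ = √(GM/r₁) = 59542.9 m/s
Transfer speed at r₁ (periapsis): v₁ₜ = √(GM(2/r₁ − 1/a_t)) = 78460.8 m/s
(a) ΔV₁ = v₁ₜ − v₁ = 18917.9 m/s ≈ 18.92 km/s
Circular speed at r₂: v₂ = √(GM/r₂) = 23200.4 m/s
Transfer speed at r₂ (apoapsis): v₂ₜ = √(GM(2/r₂ − 1/a_t)) = 11912 m/s
(b) ΔV₂ = v₂ − v₂ₜ = 11288.4 m/s ≈ 11.29 km/s
(c) ΔV_total = ΔV₁ + ΔV₂ = 30206.3 m/s ≈ 30.21 km/s

Final answer:
(a) ΔV₁ = 18.92 km/s
(b) ΔV₂ = 11.29 km/s
(c) ΔV_total = 30.21 km/s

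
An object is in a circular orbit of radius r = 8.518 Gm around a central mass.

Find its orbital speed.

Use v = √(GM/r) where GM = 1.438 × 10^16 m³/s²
r = 8.518 Gm = 8.518 × 10^9 m
GM = 1.438 × 10^16 m³/s²
GM/r = (1.438 × 10^16) / (8.518 × 10^9) = 1.68819 × 10^6 m²/s²
v = √(GM/r) = 1299.3 m/s ≈ 1.299 km/s

Final answer: 1.299 km/s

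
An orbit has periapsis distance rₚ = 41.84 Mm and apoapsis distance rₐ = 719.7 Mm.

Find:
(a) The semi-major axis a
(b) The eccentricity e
rₚ = 41.84 Mm = 4.184 × 10^7 m
rₐ = 719.7 Mm = 7.197 × 10^8 m
(a) a = (rₚ + rₐ)/2 = 3.8077 × 10^8 m ≈ 380.8 Mm
(b) e = (rₐ − rₚ)/(rₐ + rₚ) = (6.7786 × 10^8) / (7.6154 × 10^8) = 0.890117

Final answer:
(a) a = 380.8 Mm
(b) e = 0.8901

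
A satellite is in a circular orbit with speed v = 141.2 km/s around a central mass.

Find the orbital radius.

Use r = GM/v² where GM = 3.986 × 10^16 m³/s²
v = 141.2 km/s = 141200 m/s
GM = 3.986 × 10^16 m³/s²
v² = 1.99374 × 10^10 m²/s²
r = GM/v² = (3.986 × 10^16) / (1.99374 × 10^10) = 1.99925 × 10^6 m ≈ 1.999 Mm

Final answer: 1.999 Mm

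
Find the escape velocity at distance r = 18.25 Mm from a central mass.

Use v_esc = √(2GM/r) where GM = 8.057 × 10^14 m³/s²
r = 18.25 Mm = 1.825 × 10^7 m
GM = 8.057 × 10^14 m³/s²
2GM/r = 2 × (8.057 × 10^14) / (1.825 × 10^7) = 8.82959 × 10^7 m²/s²
v_esc = √(2GM/r) = 9396.59 m/s ≈ 9.397 km/s

Final answer: 9.397 km/s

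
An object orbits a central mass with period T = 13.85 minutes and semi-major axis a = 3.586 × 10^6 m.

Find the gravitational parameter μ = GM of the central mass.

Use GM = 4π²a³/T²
T = 13.85 minutes = 831 s
a = 3.586 × 10^6 m
a³ = 4.61138 × 10^19 m³
T² = 690561 s²
GM = 4π² × (4.61138 × 10^19) / 690561 = 2.63626 × 10^15 m³/s²
GM ≈ 2.636 × 10^15 m³/s²

Final answer: GM = 2.636 × 10^15 m³/s²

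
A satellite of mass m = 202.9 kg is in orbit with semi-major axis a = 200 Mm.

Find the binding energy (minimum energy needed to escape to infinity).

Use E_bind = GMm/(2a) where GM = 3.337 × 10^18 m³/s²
a = 200 Mm = 2 × 10^8 m
GM = 3.337 × 10^18 m³/s²
m = 202.9 kg
GMm = 3.337 × 10^18 × 202.9 = 6.77077 × 10^20 m³·kg/s²
2a = 4 × 10^8 m
E_bind = GMm/(2a) = 1.69269 × 10^12 J ≈ 1.693 TJ

Final answer: 1.693 TJ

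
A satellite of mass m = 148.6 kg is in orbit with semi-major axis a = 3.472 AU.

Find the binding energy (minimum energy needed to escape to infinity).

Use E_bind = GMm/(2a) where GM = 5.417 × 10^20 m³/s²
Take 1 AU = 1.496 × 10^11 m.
a = 3.472 AU = 5.19411 × 10^11 m
GM = 5.417 × 10^20 m³/s²
m = 148.6 kg
GMm = 5.417 × 10^20 × 148.6 = 8.04966 × 10^22 m³·kg/s²
2a = 1.03882 × 10^12 m
E_bind = GMm/(2a) = 7.74883 × 10^10 J ≈ 77.49 GJ

Final answer: 77.49 GJ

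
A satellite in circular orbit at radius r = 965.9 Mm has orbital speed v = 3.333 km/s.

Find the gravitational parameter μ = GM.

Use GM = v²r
r = 965.9 Mm = 9.659 × 10^8 m
v = 3.333 km/s = 3333 m/s
v² = 1.11089 × 10^7 m²/s²
GM = v²r = 1.11089 × 10^7 × 9.659 × 10^8 = 1.07301 × 10^16 m³/s²
GM ≈ 1.073 × 10^16 m³/s²

Final answer: GM = 1.073 × 10^16 m³/s²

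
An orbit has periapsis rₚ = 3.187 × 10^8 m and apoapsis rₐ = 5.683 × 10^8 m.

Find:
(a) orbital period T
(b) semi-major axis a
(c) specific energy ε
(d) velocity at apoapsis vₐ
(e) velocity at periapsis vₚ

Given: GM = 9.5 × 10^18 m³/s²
rₚ = 3.187 × 10^8 m
rₐ = 5.683 × 10^8 m
GM = 9.5 × 10^18 m³/s²
a = (rₚ + rₐ)/2 = 4.435 × 10^8 m
e = (rₐ − rₚ)/(rₐ + rₚ) = (2.496 × 10^8) / (8.87 × 10^8) = 0.281398
(a) a³ = 8.7233 × 10^25 m³;  T = 2π √(a³/GM) = 2π × 3030.25 s = 19039.6 s ≈ 5.289 hours
(b) a = 4.435 × 10^8 m ≈ 4.435 × 10^8 m
(c) 2a = 8.87 × 10^8 m;  ε = −GM/(2a) = -1.07103 × 10^10 J/kg ≈ -10.71 GJ/kg
(d) vₐ² = GM (2/rₐ − 1/a) = 9.5 × 10^18 × (3.51927 × 10^-9 − 2.25479 × 10^-9) = 1.20125 × 10^10 m²/s²;  vₐ = 109602 m/s ≈ 109.6 km/s
(e) vₚ² = GM (2/rₚ − 1/a) = 9.5 × 10^18 × (6.27549 × 10^-9 − 2.25479 × 10^-9) = 3.81967 × 10^10 m²/s²;  vₚ = 195440 m/s ≈ 195.4 km/s

Final answer:
(a) orbital period T = 5.289 hours
(b) semi-major axis a = 4.435 × 10^8 m
(c) specific energy ε = -10.71 GJ/kg
(d) velocity at apoapsis vₐ = 109.6 km/s
(e) velocity at periapsis vₚ = 195.4 km/s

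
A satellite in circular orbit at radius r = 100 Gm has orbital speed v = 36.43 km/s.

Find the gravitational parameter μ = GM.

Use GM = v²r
r = 100 Gm = 1 × 10^11 m
v = 36.43 km/s = 36430 m/s
v² = 1.32714 × 10^9 m²/s²
GM = v²r = 1.32714 × 10^9 × 1 × 10^11 = 1.32714 × 10^20 m³/s²
GM ≈ 1.327 × 10^20 m³/s²

Final answer: GM = 1.327 × 10^20 m³/s²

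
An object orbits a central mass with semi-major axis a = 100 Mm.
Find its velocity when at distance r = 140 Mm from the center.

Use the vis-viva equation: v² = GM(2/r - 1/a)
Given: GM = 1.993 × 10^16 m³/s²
a = 100 Mm = 1 × 10^8 m
r = 140 Mm = 1.4 × 10^8 m
GM = 1.993 × 10^16 m³/s²
2/r − 1/a = 1.42857 × 10^-8 − 1 × 10^-8 = 4.28571 × 10^-9 m⁻¹
v² = GM (2/r − 1/a) = 8.54143 × 10^7 m²/s²
v = 9241.98 m/s ≈ 9.242 km/s

Final answer: 9.242 km/s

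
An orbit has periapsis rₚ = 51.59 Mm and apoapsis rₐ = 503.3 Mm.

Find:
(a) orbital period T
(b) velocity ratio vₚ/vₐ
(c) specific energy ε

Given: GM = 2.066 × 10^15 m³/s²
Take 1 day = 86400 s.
rₚ = 51.59 Mm = 5.159 × 10^7 m
rₐ = 503.3 Mm = 5.033 × 10^8 m
GM = 2.066 × 10^15 m³/s²
a = (rₚ + rₐ)/2 = 2.77445 × 10^8 m
e = (rₐ − rₚ)/(rₐ + rₚ) = (4.5171 × 10^8) / (5.5489 × 10^8) = 0.814053
(a) a³ = 2.13565 × 10^25 m³;  T = 2π √(a³/GM) = 2π × 101672 s = 638822 s ≈ 7.394 days
(b) vₚ/vₐ = rₐ/rₚ (angular momentum) = (5.033 × 10^8) / (5.159 × 10^7) = 9.75577 ≈ 9.756
(c) 2a = 5.5489 × 10^8 m;  ε = −GM/(2a) = -3.72326 × 10^6 J/kg ≈ -3.723 MJ/kg

Final answer:
(a) orbital period T = 7.394 days
(b) velocity ratio vₚ/vₐ = 9.756
(c) specific energy ε = -3.723 MJ/kg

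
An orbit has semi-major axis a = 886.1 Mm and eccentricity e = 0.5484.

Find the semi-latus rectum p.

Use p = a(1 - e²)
a = 886.1 Mm = 8.861 × 10^8 m
e = 0.5484,  e² = 0.300743,  1 − e² = 0.699257
p = a(1 − e²) = 8.861 × 10^8 m × 0.699257 = 6.19612 × 10^8 m ≈ 619.6 Mm

Final answer: p = 619.6 Mm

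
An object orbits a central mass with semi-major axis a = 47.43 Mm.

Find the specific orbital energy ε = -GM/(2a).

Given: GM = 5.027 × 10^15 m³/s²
a = 47.43 Mm = 4.743 × 10^7 m
GM = 5.027 × 10^15 m³/s²
2a = 9.486 × 10^7 m
ε = −GM/(2a) = -5.29939 × 10^7 J/kg ≈ -52.99 MJ/kg

Final answer: -52.99 MJ/kg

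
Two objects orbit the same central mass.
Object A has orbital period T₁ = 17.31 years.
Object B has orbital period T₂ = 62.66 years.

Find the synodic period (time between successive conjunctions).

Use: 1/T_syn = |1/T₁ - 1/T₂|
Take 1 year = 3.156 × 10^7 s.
T₁ = 17.31 years = 5.46304 × 10^8 s
T₂ = 62.66 years = 1.97755 × 10^9 s
1/T₁ = 1.83048 × 10^-9 s⁻¹
1/T₂ = 5.05676 × 10^-10 s⁻¹
|1/T₁ − 1/T₂| = 1.32481 × 10^-9 s⁻¹
T_syn = 1 / |1/T₁ − 1/T₂| = 7.54827 × 10^8 s ≈ 23.92 years

Final answer: T_syn = 23.92 years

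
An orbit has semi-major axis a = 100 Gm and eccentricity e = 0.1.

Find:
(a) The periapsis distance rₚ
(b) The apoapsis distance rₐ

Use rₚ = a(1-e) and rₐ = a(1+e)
a = 100 Gm = 1 × 10^11 m
e = 0.1:  1 − e = 0.9,  1 + e = 1.1
(a) rₚ = a(1 − e) = 1 × 10^11 m × 0.9 = 9 × 10^10 m ≈ 90 Gm
(b) rₐ = a(1 + e) = 1 × 10^11 m × 1.1 = 1.1 × 10^11 m ≈ 110 Gm

Final answer:
(a) rₚ = 90 Gm
(b) rₐ = 110 Gm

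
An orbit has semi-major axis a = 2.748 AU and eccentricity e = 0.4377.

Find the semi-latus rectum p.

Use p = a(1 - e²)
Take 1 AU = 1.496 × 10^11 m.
a = 2.748 AU = 4.11101 × 10^11 m
e = 0.4377,  e² = 0.191581,  1 − e² = 0.808419
p = a(1 − e²) = 4.11101 × 10^11 m × 0.808419 = 3.32342 × 10^11 m ≈ 2.222 AU

Final answer: p = 2.222 AU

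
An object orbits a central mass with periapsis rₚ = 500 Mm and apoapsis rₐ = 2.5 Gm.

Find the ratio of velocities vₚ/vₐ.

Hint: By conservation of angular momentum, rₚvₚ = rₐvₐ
rₚ = 500 Mm = 5 × 10^8 m
rₐ = 2.5 Gm = 2.5 × 10^9 m
rₚvₚ = rₐvₐ  ⇒  vₚ/vₐ = rₐ/rₚ
vₚ/vₐ = (2.5 × 10^9) / (5 × 10^8) = 5

Final answer: vₚ/vₐ = 5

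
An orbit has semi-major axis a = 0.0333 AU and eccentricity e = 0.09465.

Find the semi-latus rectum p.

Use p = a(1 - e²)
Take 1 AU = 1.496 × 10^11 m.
a = 0.0333 AU = 4.98168 × 10^9 m
e = 0.09465,  e² = 0.00895862,  1 − e² = 0.991041
p = a(1 − e²) = 4.98168 × 10^9 m × 0.991041 = 4.93705 × 10^9 m ≈ 0.033 AU

Final answer: p = 0.033 AU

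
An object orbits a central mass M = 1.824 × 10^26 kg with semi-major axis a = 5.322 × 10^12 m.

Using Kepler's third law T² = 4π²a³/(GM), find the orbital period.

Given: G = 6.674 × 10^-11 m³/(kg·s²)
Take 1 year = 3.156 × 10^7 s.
M = 1.824 × 10^26 kg
GM = G × M = 6.674 × 10^-11 × 1.824 × 10^26 = 1.21734 × 10^16 m³/s²
a = 5.322 × 10^12 m
a³ = 1.50739 × 10^38 m³
T = 2π √(a³/GM) = 2π √((1.50739 × 10^38) / (1.21734 × 10^16)) = 2π × 1.11277 × 10^11 s
T = 6.99176 × 10^11 s ≈ 2.215 × 10^4 years

Final answer: 2.215 × 10^4 years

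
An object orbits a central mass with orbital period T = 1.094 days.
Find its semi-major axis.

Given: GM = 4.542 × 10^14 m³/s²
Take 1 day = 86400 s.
T = 1.094 days = 94521.6 s
GM = 4.542 × 10^14 m³/s²
Kepler's third law: a³ = GM T² / (4π²)
T² = 8.93433 × 10^9 s²
a³ = (4.542 × 10^14) × (8.93433 × 10^9) / (4π²) = 1.0279 × 10^23 m³
a = (a³)^(1/3) = 4.68436 × 10^7 m ≈ 4.684 × 10^7 m

Final answer: 4.684 × 10^7 m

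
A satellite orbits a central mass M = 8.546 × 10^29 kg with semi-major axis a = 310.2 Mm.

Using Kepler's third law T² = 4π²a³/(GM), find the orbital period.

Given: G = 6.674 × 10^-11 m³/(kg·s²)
M = 8.546 × 10^29 kg
GM = G × M = 6.674 × 10^-11 × 8.546 × 10^29 = 5.7036 × 10^19 m³/s²
a = 310.2 Mm = 3.102 × 10^8 m
a³ = 2.98487 × 10^25 m³
T = 2π √(a³/GM) = 2π √((2.98487 × 10^25) / (5.7036 × 10^19)) = 2π × 723.416 s
T = 4545.36 s ≈ 1.263 hours

Final answer: 1.263 hours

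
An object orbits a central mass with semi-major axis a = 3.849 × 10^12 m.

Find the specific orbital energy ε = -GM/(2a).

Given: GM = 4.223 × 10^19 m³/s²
a = 3.849 × 10^12 m
GM = 4.223 × 10^19 m³/s²
2a = 7.698 × 10^12 m
ε = −GM/(2a) = -5.48584 × 10^6 J/kg ≈ -5.486 MJ/kg

Final answer: -5.486 MJ/kg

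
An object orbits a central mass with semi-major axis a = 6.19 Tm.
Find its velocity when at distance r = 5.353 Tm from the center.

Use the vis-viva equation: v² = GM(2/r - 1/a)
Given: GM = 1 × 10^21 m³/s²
a = 6.19 Tm = 6.19 × 10^12 m
r = 5.353 Tm = 5.353 × 10^12 m
GM = 1 × 10^21 m³/s²
2/r − 1/a = 3.73622 × 10^-13 − 1.61551 × 10^-13 = 2.12071 × 10^-13 m⁻¹
v² = GM (2/r − 1/a) = 2.12071 × 10^8 m²/s²
v = 14562.7 m/s ≈ 14.56 km/s

Final answer: 14.56 km/s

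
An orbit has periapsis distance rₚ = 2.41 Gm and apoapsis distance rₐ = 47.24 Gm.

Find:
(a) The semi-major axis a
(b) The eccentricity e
rₚ = 2.41 Gm = 2.41 × 10^9 m
rₐ = 47.24 Gm = 4.724 × 10^10 m
(a) a = (rₚ + rₐ)/2 = 2.4825 × 10^10 m ≈ 24.82 Gm
(b) e = (rₐ − rₚ)/(rₐ + rₚ) = (4.483 × 10^10) / (4.965 × 10^10) = 0.90292

Final answer:
(a) a = 24.82 Gm
(b) e = 0.9029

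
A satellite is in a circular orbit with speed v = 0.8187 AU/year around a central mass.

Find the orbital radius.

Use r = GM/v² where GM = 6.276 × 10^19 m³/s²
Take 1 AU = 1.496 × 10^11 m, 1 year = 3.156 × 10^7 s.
v = 0.8187 AU/year = 3880.78 m/s
GM = 6.276 × 10^19 m³/s²
v² = 1.50605 × 10^7 m²/s²
r = GM/v² = (6.276 × 10^19) / (1.50605 × 10^7) = 4.1672 × 10^12 m ≈ 27.86 AU

Final answer: 27.86 AU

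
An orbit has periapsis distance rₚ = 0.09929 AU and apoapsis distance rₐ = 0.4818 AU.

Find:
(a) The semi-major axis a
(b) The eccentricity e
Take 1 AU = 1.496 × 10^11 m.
rₚ = 0.09929 AU = 1.48538 × 10^10 m
rₐ = 0.4818 AU = 7.20773 × 10^10 m
(a) a = (rₚ + rₐ)/2 = 4.34655 × 10^10 m ≈ 0.2905 AU
(b) e = (rₐ − rₚ)/(rₐ + rₚ) = (5.72235 × 10^10) / (8.69311 × 10^10) = 0.658263

Final answer:
(a) a = 0.2905 AU
(b) e = 0.6583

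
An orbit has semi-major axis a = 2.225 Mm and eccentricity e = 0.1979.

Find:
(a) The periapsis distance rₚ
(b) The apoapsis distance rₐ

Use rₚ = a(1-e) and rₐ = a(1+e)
a = 2.225 Mm = 2.225 × 10^6 m
e = 0.1979:  1 − e = 0.8021,  1 + e = 1.1979
(a) rₚ = a(1 − e) = 2.225 × 10^6 m × 0.8021 = 1.78467 × 10^6 m ≈ 1.785 Mm
(b) rₐ = a(1 + e) = 2.225 × 10^6 m × 1.1979 = 2.66533 × 10^6 m ≈ 2.665 Mm

Final answer:
(a) rₚ = 1.785 Mm
(b) rₐ = 2.665 Mm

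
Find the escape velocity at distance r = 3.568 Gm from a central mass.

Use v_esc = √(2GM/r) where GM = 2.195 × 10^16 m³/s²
r = 3.568 Gm = 3.568 × 10^9 m
GM = 2.195 × 10^16 m³/s²
2GM/r = 2 × (2.195 × 10^16) / (3.568 × 10^9) = 1.23038 × 10^7 m²/s²
v_esc = √(2GM/r) = 3507.68 m/s ≈ 3.508 km/s

Final answer: 3.508 km/s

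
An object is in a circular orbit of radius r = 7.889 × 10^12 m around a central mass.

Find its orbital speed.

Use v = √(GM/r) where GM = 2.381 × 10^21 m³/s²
r = 7.889 × 10^12 m
GM = 2.381 × 10^21 m³/s²
GM/r = (2.381 × 10^21) / (7.889 × 10^12) = 3.01813 × 10^8 m²/s²
v = √(GM/r) = 17372.8 m/s ≈ 17.37 km/s

Final answer: 17.37 km/s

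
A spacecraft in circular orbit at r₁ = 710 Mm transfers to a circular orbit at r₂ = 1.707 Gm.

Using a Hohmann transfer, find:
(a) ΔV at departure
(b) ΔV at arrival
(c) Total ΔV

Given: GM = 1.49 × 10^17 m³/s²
r₁ = 710 Mm = 7.1 × 10^8 m
r₂ = 1.707 Gm = 1.707 × 10^9 m
GM = 1.49 × 10^17 m³/s²
Transfer ellipse: a_t = (r₁ + r₂)/2 = 1.2085 × 10^9 m
Circular speed at r₁: v₁ = √(GM/r₁) = 14486.5 m/s
Transfer speed at r₁ (periapsis): v₁ₜ = √(GM(2/r₁ − 1/a_t)) = 17217 m/s
(a) ΔV₁ = v₁ₜ − v₁ = 2730.48 m/s ≈ 2.73 km/s
Circular speed at r₂: v₂ = √(GM/r₂) = 9342.79 m/s
Transfer speed at r₂ (apoapsis): v₂ₜ = √(GM(2/r₂ − 1/a_t)) = 7161.14 m/s
(b) ΔV₂ = v₂ − v₂ₜ = 2181.64 m/s ≈ 2.182 km/s
(c) ΔV_total = ΔV₁ + ΔV₂ = 4912.12 m/s ≈ 4.912 km/s

Final answer:
(a) ΔV₁ = 2.73 km/s
(b) ΔV₂ = 2.182 km/s
(c) ΔV_total = 4.912 km/s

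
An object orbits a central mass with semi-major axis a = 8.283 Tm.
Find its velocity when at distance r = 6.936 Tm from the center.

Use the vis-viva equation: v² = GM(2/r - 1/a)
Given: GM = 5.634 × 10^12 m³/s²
a = 8.283 Tm = 8.283 × 10^12 m
r = 6.936 Tm = 6.936 × 10^12 m
GM = 5.634 × 10^12 m³/s²
2/r − 1/a = 2.88351 × 10^-13 − 1.20729 × 10^-13 = 1.67621 × 10^-13 m⁻¹
v² = GM (2/r − 1/a) = 0.944379 m²/s²
v = 0.971792 m/s ≈ 0.9718 m/s

Final answer: 0.9718 m/s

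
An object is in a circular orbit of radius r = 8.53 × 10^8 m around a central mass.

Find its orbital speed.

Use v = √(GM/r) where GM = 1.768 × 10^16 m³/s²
r = 8.53 × 10^8 m
GM = 1.768 × 10^16 m³/s²
GM/r = (1.768 × 10^16) / (8.53 × 10^8) = 2.07268 × 10^7 m²/s²
v = √(GM/r) = 4552.67 m/s ≈ 4.553 km/s

Final answer: 4.553 km/s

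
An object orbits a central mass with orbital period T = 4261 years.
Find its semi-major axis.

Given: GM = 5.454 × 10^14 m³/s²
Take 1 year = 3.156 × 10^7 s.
T = 4261 years = 1.34477 × 10^11 s
GM = 5.454 × 10^14 m³/s²
Kepler's third law: a³ = GM T² / (4π²)
T² = 1.80841 × 10^22 s²
a³ = (5.454 × 10^14) × (1.80841 × 10^22) / (4π²) = 2.49835 × 10^35 m³
a = (a³)^(1/3) = 6.29822 × 10^11 m ≈ 629.8 Gm

Final answer: 629.8 Gm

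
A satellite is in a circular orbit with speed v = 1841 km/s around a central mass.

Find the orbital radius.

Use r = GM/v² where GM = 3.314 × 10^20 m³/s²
v = 1841 km/s = 1.841 × 10^6 m/s
GM = 3.314 × 10^20 m³/s²
v² = 3.38928 × 10^12 m²/s²
r = GM/v² = (3.314 × 10^20) / (3.38928 × 10^12) = 9.77789 × 10^7 m ≈ 97.78 Mm

Final answer: 97.78 Mm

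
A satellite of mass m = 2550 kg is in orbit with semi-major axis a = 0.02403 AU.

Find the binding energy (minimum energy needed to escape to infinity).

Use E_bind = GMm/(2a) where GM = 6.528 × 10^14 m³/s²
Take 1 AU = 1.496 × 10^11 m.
a = 0.02403 AU = 3.59489 × 10^9 m
GM = 6.528 × 10^14 m³/s²
m = 2550 kg
GMm = 6.528 × 10^14 × 2550 = 1.66464 × 10^18 m³·kg/s²
2a = 7.18978 × 10^9 m
E_bind = GMm/(2a) = 2.31529 × 10^8 J ≈ 231.5 MJ

Final answer: 231.5 MJ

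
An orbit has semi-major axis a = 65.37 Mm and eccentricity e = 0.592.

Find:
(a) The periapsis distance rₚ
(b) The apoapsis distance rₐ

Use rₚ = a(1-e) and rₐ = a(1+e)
a = 65.37 Mm = 6.537 × 10^7 m
e = 0.592:  1 − e = 0.408,  1 + e = 1.592
(a) rₚ = a(1 − e) = 6.537 × 10^7 m × 0.408 = 2.6671 × 10^7 m ≈ 26.67 Mm
(b) rₐ = a(1 + e) = 6.537 × 10^7 m × 1.592 = 1.04069 × 10^8 m ≈ 104.1 Mm

Final answer:
(a) rₚ = 26.67 Mm
(b) rₐ = 104.1 Mm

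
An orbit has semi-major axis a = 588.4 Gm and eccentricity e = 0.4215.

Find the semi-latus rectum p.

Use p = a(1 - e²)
a = 588.4 Gm = 5.884 × 10^11 m
e = 0.4215,  e² = 0.177662,  1 − e² = 0.822338
p = a(1 − e²) = 5.884 × 10^11 m × 0.822338 = 4.83864 × 10^11 m ≈ 483.9 Gm

Final answer: p = 483.9 Gm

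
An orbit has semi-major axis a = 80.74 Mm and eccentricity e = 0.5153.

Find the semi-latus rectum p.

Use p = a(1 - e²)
a = 80.74 Mm = 8.074 × 10^7 m
e = 0.5153,  e² = 0.265534,  1 − e² = 0.734466
p = a(1 − e²) = 8.074 × 10^7 m × 0.734466 = 5.93008 × 10^7 m ≈ 59.3 Mm

Final answer: p = 59.3 Mm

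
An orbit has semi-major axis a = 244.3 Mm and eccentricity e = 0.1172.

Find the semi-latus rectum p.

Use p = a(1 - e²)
a = 244.3 Mm = 2.443 × 10^8 m
e = 0.1172,  e² = 0.0137358,  1 − e² = 0.986264
p = a(1 − e²) = 2.443 × 10^8 m × 0.986264 = 2.40944 × 10^8 m ≈ 240.9 Mm

Final answer: p = 240.9 Mm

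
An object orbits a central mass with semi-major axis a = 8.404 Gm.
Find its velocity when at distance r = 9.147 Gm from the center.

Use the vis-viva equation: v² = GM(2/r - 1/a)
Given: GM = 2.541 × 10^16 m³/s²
a = 8.404 Gm = 8.404 × 10^9 m
r = 9.147 Gm = 9.147 × 10^9 m
GM = 2.541 × 10^16 m³/s²
2/r − 1/a = 2.18651 × 10^-10 − 1.18991 × 10^-10 = 9.966 × 10^-11 m⁻¹
v² = GM (2/r − 1/a) = 2.53236 × 10^6 m²/s²
v = 1591.34 m/s ≈ 1.591 km/s

Final answer: 1.591 km/s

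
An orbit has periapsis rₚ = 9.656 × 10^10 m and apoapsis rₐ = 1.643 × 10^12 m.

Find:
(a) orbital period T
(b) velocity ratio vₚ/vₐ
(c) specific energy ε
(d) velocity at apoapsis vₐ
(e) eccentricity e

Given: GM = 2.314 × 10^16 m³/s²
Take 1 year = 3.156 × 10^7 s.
rₚ = 9.656 × 10^10 m
rₐ = 1.643 × 10^12 m
GM = 2.314 × 10^16 m³/s²
a = (rₚ + rₐ)/2 = 8.6978 × 10^11 m
e = (rₐ − rₚ)/(rₐ + rₚ) = (1.54644 × 10^12) / (1.73956 × 10^12) = 0.888983
(a) a³ = 6.58004 × 10^35 m³;  T = 2π √(a³/GM) = 2π × 5.33252 × 10^9 s = 3.35052 × 10^10 s ≈ 1062 years
(b) vₚ/vₐ = rₐ/rₚ (angular momentum) = (1.643 × 10^12) / (9.656 × 10^10) = 17.0153 ≈ 17.02
(c) 2a = 1.73956 × 10^12 m;  ε = −GM/(2a) = -13302.2 J/kg ≈ -13.3 kJ/kg
(d) vₐ² = GM (2/rₐ − 1/a) = 2.314 × 10^16 × (1.21729 × 10^-12 − 1.14972 × 10^-12) = 1563.56 m²/s²;  vₐ = 39.5418 m/s ≈ 39.54 m/s
(e) e = 0.888983 ≈ 0.889

Final answer:
(a) orbital period T = 1062 years
(b) velocity ratio vₚ/vₐ = 17.02
(c) specific energy ε = -13.3 kJ/kg
(d) velocity at apoapsis vₐ = 39.54 m/s
(e) eccentricity e = 0.889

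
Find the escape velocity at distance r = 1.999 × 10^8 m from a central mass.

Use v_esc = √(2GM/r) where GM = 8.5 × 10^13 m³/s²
r = 1.999 × 10^8 m
GM = 8.5 × 10^13 m³/s²
2GM/r = 2 × (8.5 × 10^13) / (1.999 × 10^8) = 850425 m²/s²
v_esc = √(2GM/r) = 922.185 m/s ≈ 922.2 m/s

Final answer: 922.2 m/s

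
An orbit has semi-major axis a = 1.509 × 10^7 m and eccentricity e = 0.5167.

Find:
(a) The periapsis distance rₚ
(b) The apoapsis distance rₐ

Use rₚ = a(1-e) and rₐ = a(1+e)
a = 1.509 × 10^7 m
e = 0.5167:  1 − e = 0.4833,  1 + e = 1.5167
(a) rₚ = a(1 − e) = 1.509 × 10^7 m × 0.4833 = 7.293 × 10^6 m ≈ 7.293 × 10^6 m
(b) rₐ = a(1 + e) = 1.509 × 10^7 m × 1.5167 = 2.2887 × 10^7 m ≈ 2.289 × 10^7 m

Final answer:
(a) rₚ = 7.293 × 10^6 m
(b) rₐ = 2.289 × 10^7 m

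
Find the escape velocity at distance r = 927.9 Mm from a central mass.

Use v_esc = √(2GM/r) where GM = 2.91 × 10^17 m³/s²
r = 927.9 Mm = 9.279 × 10^8 m
GM = 2.91 × 10^17 m³/s²
2GM/r = 2 × (2.91 × 10^17) / (9.279 × 10^8) = 6.27223 × 10^8 m²/s²
v_esc = √(2GM/r) = 25044.4 m/s ≈ 25.04 km/s

Final answer: 25.04 km/s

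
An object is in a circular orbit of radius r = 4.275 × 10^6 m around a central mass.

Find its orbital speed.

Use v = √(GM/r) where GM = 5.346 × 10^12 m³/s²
r = 4.275 × 10^6 m
GM = 5.346 × 10^12 m³/s²
GM/r = (5.346 × 10^12) / (4.275 × 10^6) = 1.25053 × 10^6 m²/s²
v = √(GM/r) = 1118.27 m/s ≈ 1.118 km/s

Final answer: 1.118 km/s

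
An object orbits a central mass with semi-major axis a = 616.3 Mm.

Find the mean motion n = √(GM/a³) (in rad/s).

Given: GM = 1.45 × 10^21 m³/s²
a = 616.3 Mm = 6.163 × 10^8 m
GM = 1.45 × 10^21 m³/s²
a³ = 2.34087 × 10^26 m³
GM/a³ = (1.45 × 10^21) / (2.34087 × 10^26) = 6.19429 × 10^-6 s⁻²
n = √(GM/a³) = 0.00248883 rad/s ≈ 0.002489 rad/s

Final answer: n = 0.002489 rad/s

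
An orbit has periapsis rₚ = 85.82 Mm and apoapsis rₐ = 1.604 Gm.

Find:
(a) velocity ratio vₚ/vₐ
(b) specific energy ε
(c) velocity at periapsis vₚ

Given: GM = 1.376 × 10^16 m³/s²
rₚ = 85.82 Mm = 8.582 × 10^7 m
rₐ = 1.604 Gm = 1.604 × 10^9 m
GM = 1.376 × 10^16 m³/s²
a = (rₚ + rₐ)/2 = 8.4491 × 10^8 m
e = (rₐ − rₚ)/(rₐ + rₚ) = (1.51818 × 10^9) / (1.68982 × 10^9) = 0.898427
(a) vₚ/vₐ = rₐ/rₚ (angular momentum) = (1.604 × 10^9) / (8.582 × 10^7) = 18.6903 ≈ 18.69
(b) 2a = 1.68982 × 10^9 m;  ε = −GM/(2a) = -8.14288 × 10^6 J/kg ≈ -8.143 MJ/kg
(c) vₚ² = GM (2/rₚ − 1/a) = 1.376 × 10^16 × (2.33046 × 10^-8 − 1.18356 × 10^-9) = 3.04385 × 10^8 m²/s²;  vₚ = 17446.6 m/s ≈ 17.45 km/s

Final answer:
(a) velocity ratio vₚ/vₐ = 18.69
(b) specific energy ε = -8.143 MJ/kg
(c) velocity at periapsis vₚ = 17.45 km/s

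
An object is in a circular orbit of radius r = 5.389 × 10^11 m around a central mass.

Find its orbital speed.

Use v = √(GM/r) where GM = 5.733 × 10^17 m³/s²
r = 5.389 × 10^11 m
GM = 5.733 × 10^17 m³/s²
GM/r = (5.733 × 10^17) / (5.389 × 10^11) = 1.06383 × 10^6 m²/s²
v = √(GM/r) = 1031.42 m/s ≈ 1.031 km/s

Final answer: 1.031 km/s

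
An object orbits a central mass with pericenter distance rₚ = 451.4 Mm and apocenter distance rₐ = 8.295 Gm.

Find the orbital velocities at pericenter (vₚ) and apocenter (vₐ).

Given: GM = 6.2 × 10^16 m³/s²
rₚ = 451.4 Mm = 4.514 × 10^8 m
rₐ = 8.295 Gm = 8.295 × 10^9 m
GM = 6.2 × 10^16 m³/s²
a = (rₚ + rₐ)/2 = 4.3732 × 10^9 m
Vis-viva: v² = GM (2/r − 1/a)
vₚ² = 6.2 × 10^16 × (4.43066 × 10^-9 − 2.28666 × 10^-10) = 2.60524 × 10^8 m²/s²
vₚ = 16140.7 m/s ≈ 16.14 km/s
vₐ² = 6.2 × 10^16 × (2.41109 × 10^-10 − 2.28666 × 10^-10) = 771503 m²/s²
vₐ = 878.352 m/s ≈ 878.4 m/s

Final answer: vₚ = 16.14 km/s, vₐ = 878.4 m/s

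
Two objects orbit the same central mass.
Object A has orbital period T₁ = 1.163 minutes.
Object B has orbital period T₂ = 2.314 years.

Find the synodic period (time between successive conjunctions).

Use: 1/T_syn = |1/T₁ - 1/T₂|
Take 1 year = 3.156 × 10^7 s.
T₁ = 1.163 minutes = 69.78 s
T₂ = 2.314 years = 7.30298 × 10^7 s
1/T₁ = 0.0143308 s⁻¹
1/T₂ = 1.3693 × 10^-8 s⁻¹
|1/T₁ − 1/T₂| = 0.0143307 s⁻¹
T_syn = 1 / |1/T₁ − 1/T₂| = 69.7801 s ≈ 1.163 minutes

Final answer: T_syn = 1.163 minutes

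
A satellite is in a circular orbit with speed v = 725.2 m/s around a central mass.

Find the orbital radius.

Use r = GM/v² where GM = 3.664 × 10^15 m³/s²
v = 725.2 m/s
GM = 3.664 × 10^15 m³/s²
v² = 525915 m²/s²
r = GM/v² = (3.664 × 10^15) / 525915 = 6.9669 × 10^9 m ≈ 6.967 Gm

Final answer: 6.967 Gm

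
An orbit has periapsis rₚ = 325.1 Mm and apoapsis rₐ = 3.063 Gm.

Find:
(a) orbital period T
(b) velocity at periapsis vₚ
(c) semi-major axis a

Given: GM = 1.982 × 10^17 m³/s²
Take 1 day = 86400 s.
rₚ = 325.1 Mm = 3.251 × 10^8 m
rₐ = 3.063 Gm = 3.063 × 10^9 m
GM = 1.982 × 10^17 m³/s²
a = (rₚ + rₐ)/2 = 1.69405 × 10^9 m
e = (rₐ − rₚ)/(rₐ + rₚ) = (2.7379 × 10^9) / (3.3881 × 10^9) = 0.808093
(a) a³ = 4.86159 × 10^27 m³;  T = 2π √(a³/GM) = 2π × 156616 s = 984050 s ≈ 11.39 days
(b) vₚ² = GM (2/rₚ − 1/a) = 1.982 × 10^17 × (6.15195 × 10^-9 − 5.90301 × 10^-10) = 1.10232 × 10^9 m²/s²;  vₚ = 33201.2 m/s ≈ 33.2 km/s
(c) a = 1.69405 × 10^9 m ≈ 1.694 Gm

Final answer:
(a) orbital period T = 11.39 days
(b) velocity at periapsis vₚ = 33.2 km/s
(c) semi-major axis a = 1.694 Gm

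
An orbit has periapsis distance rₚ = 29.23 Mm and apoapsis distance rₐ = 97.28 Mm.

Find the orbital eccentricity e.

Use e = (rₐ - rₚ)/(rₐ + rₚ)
rₚ = 29.23 Mm = 2.923 × 10^7 m
rₐ = 97.28 Mm = 9.728 × 10^7 m
rₐ − rₚ = 6.805 × 10^7 m
rₐ + rₚ = 1.2651 × 10^8 m
e = (rₐ − rₚ)/(rₐ + rₚ) = 0.537902

Final answer: e = 0.5379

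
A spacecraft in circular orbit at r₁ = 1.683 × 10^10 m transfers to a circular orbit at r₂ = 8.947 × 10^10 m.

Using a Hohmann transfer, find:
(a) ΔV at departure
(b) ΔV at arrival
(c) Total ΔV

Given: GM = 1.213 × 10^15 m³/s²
r₁ = 1.683 × 10^10 m
r₂ = 8.947 × 10^10 m
GM = 1.213 × 10^15 m³/s²
Transfer ellipse: a_t = (r₁ + r₂)/2 = 5.315 × 10^10 m
Circular speed at r₁: v₁ = √(GM/r₁) = 268.465 m/s
Transfer speed at r₁ (periapsis): v₁ₜ = √(GM(2/r₁ − 1/a_t)) = 348.318 m/s
(a) ΔV₁ = v₁ₜ − v₁ = 79.8522 m/s ≈ 79.85 m/s
Circular speed at r₂: v₂ = √(GM/r₂) = 116.437 m/s
Transfer speed at r₂ (apoapsis): v₂ₜ = √(GM(2/r₂ − 1/a_t)) = 65.5212 m/s
(b) ΔV₂ = v₂ − v₂ₜ = 50.9159 m/s ≈ 50.92 m/s
(c) ΔV_total = ΔV₁ + ΔV₂ = 130.768 m/s ≈ 130.8 m/s

Final answer:
(a) ΔV₁ = 79.85 m/s
(b) ΔV₂ = 50.92 m/s
(c) ΔV_total = 130.8 m/s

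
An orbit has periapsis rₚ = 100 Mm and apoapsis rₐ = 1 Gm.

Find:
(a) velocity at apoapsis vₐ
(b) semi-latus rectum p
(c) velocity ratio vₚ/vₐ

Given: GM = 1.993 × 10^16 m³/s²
rₚ = 100 Mm = 1 × 10^8 m
rₐ = 1 Gm = 1 × 10^9 m
GM = 1.993 × 10^16 m³/s²
a = (rₚ + rₐ)/2 = 5.5 × 10^8 m
e = (rₐ − rₚ)/(rₐ + rₚ) = (9 × 10^8) / (1.1 × 10^9) = 0.818182
(a) vₐ² = GM (2/rₐ − 1/a) = 1.993 × 10^16 × (2 × 10^-9 − 1.81818 × 10^-9) = 3.62364 × 10^6 m²/s²;  vₐ = 1903.59 m/s ≈ 1.904 km/s
(b) 1 − e² = 0.330579;  p = a(1 − e²) = 5.5 × 10^8 × 0.330579 = 1.81818 × 10^8 m ≈ 181.8 Mm
(c) vₚ/vₐ = rₐ/rₚ (angular momentum) = (1 × 10^9) / (1 × 10^8) = 10 ≈ 10

Final answer:
(a) velocity at apoapsis vₐ = 1.904 km/s
(b) semi-latus rectum p = 181.8 Mm
(c) velocity ratio vₚ/vₐ = 10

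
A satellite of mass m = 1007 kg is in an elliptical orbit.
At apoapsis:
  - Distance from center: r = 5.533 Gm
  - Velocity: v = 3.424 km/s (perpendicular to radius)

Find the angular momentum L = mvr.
r = 5.533 Gm = 5.533 × 10^9 m
v = 3.424 km/s = 3424 m/s
vr = 3424 × 5.533 × 10^9 = 1.8945 × 10^13 m²/s
L = m × vr = 1007 × 1.8945 × 10^13 = 1.90776 × 10^16 kg·m²/s ≈ 1.908 × 10^16 kg·m²/s

Final answer: L = 1.908 × 10^16 kg·m²/s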